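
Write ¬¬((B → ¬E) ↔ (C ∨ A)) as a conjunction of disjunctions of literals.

¬¬((B → ¬E) ↔ (C ∨ A))
≡ ¬¬(((B → ¬E) → (C ∨ A)) ∧ ((C ∨ A) → (B → ¬E)))   (eliminate ↔)
≡ ¬¬((¬(B → ¬E) ∨ C ∨ A) ∧ ((C ∨ A) → (B → ¬E)))   (eliminate →)
≡ ¬¬((¬(¬B ∨ ¬E) ∨ C ∨ A) ∧ ((C ∨ A) → (B → ¬E)))   (eliminate →)
≡ ¬¬((¬(¬B ∨ ¬E) ∨ C ∨ A) ∧ (¬(C ∨ A) ∨ (B → ¬E)))   (eliminate →)
≡ ¬¬((¬(¬B ∨ ¬E) ∨ C ∨ A) ∧ (¬(C ∨ A) ∨ ¬B ∨ ¬E))   (eliminate →)
≡ (¬(¬B ∨ ¬E) ∨ C ∨ A) ∧ (¬(C ∨ A) ∨ ¬B ∨ ¬E)   (double negation)
≡ ((¬¬B ∧ ¬¬E) ∨ C ∨ A) ∧ (¬(C ∨ A) ∨ ¬B ∨ ¬E)   (De Morgan)
≡ ((B ∧ ¬¬E) ∨ C ∨ A) ∧ (¬(C ∨ A) ∨ ¬B ∨ ¬E)   (double negation)
≡ ((B ∧ E) ∨ C ∨ A) ∧ (¬(C ∨ A) ∨ ¬B ∨ ¬E)   (double negation)
≡ ((B ∧ E) ∨ C ∨ A) ∧ ((¬C ∧ ¬A) ∨ ¬B ∨ ¬E)   (De Morgan)
≡ (B ∨ C ∨ A) ∧ (E ∨ C ∨ A) ∧ (¬C ∨ ¬B ∨ ¬E) ∧ (¬A ∨ ¬B ∨ ¬E)   (distribute ∨ over ∧)

(B ∨ C ∨ A) ∧ (E ∨ C ∨ A) ∧ (¬C ∨ ¬B ∨ ¬E) ∧ (¬A ∨ ¬B ∨ ¬E)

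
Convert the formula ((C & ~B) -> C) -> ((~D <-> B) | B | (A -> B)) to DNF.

(D & ~B) | B | ~A

((C & ~B) -> C) -> ((~D <-> B) | B | (A -> B))
⇔ ~((C & ~B) -> C) | (~D <-> B) | B | (A -> B)
⇔ ~(~(C & ~B) | C) | (~D <-> B) | B | (A -> B)
⇔ ~(~(C & ~B) | C) | ((~D -> B) & (B -> ~D)) | B | (A -> B)
⇔ ~(~(C & ~B) | C) | ((~~D | B) & (B -> ~D)) | B | (A -> B)
⇔ ~(~(C & ~B) | C) | ((~~D | B) & (~B | ~D)) | B | (A -> B)
⇔ ~(~(C & ~B) | C) | ((~~D | B) & (~B | ~D)) | B | ~A | B
⇔ (~~(C & ~B) & ~C) | ((~~D | B) & (~B | ~D)) | B | ~A | B
⇔ (C & ~B & ~C) | ((~~D | B) & (~B | ~D)) | B | ~A | B
⇔ (C & ~B & ~C) | ((D | B) & (~B | ~D)) | B | ~A | B
⇔ (C & ~B & ~C) | (D & ~B) | (D & ~D) | (B & ~B) | (B & ~D) | B | ~A | B
⇔ (D & ~B) | B | ~A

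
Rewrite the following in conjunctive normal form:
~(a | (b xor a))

~(a | (b xor a))
≡ ~(a | ((b | a) & ~(b & a)))   [expand xor]
≡ ~a & ~((b | a) & ~(b & a))   [De Morgan]
≡ ~a & (~(b | a) | ~~(b & a))   [De Morgan]
≡ ~a & ((~b & ~a) | ~~(b & a))   [De Morgan]
≡ ~a & ((~b & ~a) | (b & a))   [double negation]
≡ ~a & (~b | b) & (~b | a) & (~a | b) & (~a | a)   [distribute | over &]
≡ ~a & (~b | a)   [simplify]

~a & (~b | a)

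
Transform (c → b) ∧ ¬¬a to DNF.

(¬c ∧ a) ∨ (b ∧ a)

(c → b) ∧ ¬¬a
≡ (¬c ∨ b) ∧ ¬¬a   [eliminate →]
≡ (¬c ∨ b) ∧ a   [double negation]
≡ (¬c ∧ a) ∨ (b ∧ a)   [distribute ∧ over ∨]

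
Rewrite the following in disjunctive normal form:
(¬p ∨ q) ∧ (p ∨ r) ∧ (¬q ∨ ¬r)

(¬p ∨ q) ∧ (p ∨ r) ∧ (¬q ∨ ¬r)
≡ (¬p ∧ p ∧ ¬q) ∨ (¬p ∧ p ∧ ¬r) ∨ (¬p ∧ r ∧ ¬q) ∨ (¬p ∧ r ∧ ¬r) ∨ (q ∧ p ∧ ¬q) ∨ (q ∧ p ∧ ¬r) ∨ (q ∧ r ∧ ¬q) ∨ (q ∧ r ∧ ¬r)   (distribute ∧ over ∨)
≡ (¬p ∧ r ∧ ¬q) ∨ (q ∧ p ∧ ¬r)   (simplify)

(¬p ∧ r ∧ ¬q) ∨ (q ∧ p ∧ ¬r)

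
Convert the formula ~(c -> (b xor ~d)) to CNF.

~(c -> (b xor ~d))
⇔ ~(~c | (b xor ~d))   [eliminate ->]
⇔ ~(~c | ((b | ~d) & ~(b & ~d)))   [expand xor]
⇔ ~~c & ~((b | ~d) & ~(b & ~d))   [De Morgan]
⇔ c & ~((b | ~d) & ~(b & ~d))   [double negation]
⇔ c & (~(b | ~d) | ~~(b & ~d))   [De Morgan]
⇔ c & ((~b & ~~d) | ~~(b & ~d))   [De Morgan]
⇔ c & ((~b & d) | ~~(b & ~d))   [double negation]
⇔ c & ((~b & d) | (b & ~d))   [double negation]
⇔ c & (~b | b) & (~b | ~d) & (d | b) & (d | ~d)   [distribute | over &]
⇔ c & (~b | ~d) & (d | b)   [simplify]

c & (~b | ~d) & (d | b)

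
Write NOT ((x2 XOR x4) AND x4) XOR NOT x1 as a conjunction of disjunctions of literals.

(NOT x4 OR x2 OR NOT x1) AND (NOT x2 OR NOT x4 OR x1) AND (x4 OR x1)

NOT ((x2 XOR x4) AND x4) XOR NOT x1
= (NOT ((x2 XOR x4) AND x4) OR NOT x1) AND NOT (NOT ((x2 XOR x4) AND x4) AND NOT x1)   — expand XOR
= (NOT ((x2 OR x4) AND NOT (x2 AND x4) AND x4) OR NOT x1) AND NOT (NOT ((x2 XOR x4) AND x4) AND NOT x1)   — expand XOR
= (NOT ((x2 OR x4) AND NOT (x2 AND x4) AND x4) OR NOT x1) AND NOT (NOT ((x2 OR x4) AND NOT (x2 AND x4) AND x4) AND NOT x1)   — expand XOR
= (NOT (x2 OR x4) OR NOT NOT (x2 AND x4) OR NOT x4 OR NOT x1) AND NOT (NOT ((x2 OR x4) AND NOT (x2 AND x4) AND x4) AND NOT x1)   — De Morgan
= ((NOT x2 AND NOT x4) OR NOT NOT (x2 AND x4) OR NOT x4 OR NOT x1) AND NOT (NOT ((x2 OR x4) AND NOT (x2 AND x4) AND x4) AND NOT x1)   — De Morgan
= ((NOT x2 AND NOT x4) OR (x2 AND x4) OR NOT x4 OR NOT x1) AND NOT (NOT ((x2 OR x4) AND NOT (x2 AND x4) AND x4) AND NOT x1)   — double negation
= ((NOT x2 AND NOT x4) OR (x2 AND x4) OR NOT x4 OR NOT x1) AND (NOT NOT ((x2 OR x4) AND NOT (x2 AND x4) AND x4) OR NOT NOT x1)   — De Morgan
= ((NOT x2 AND NOT x4) OR (x2 AND x4) OR NOT x4 OR NOT x1) AND (((x2 OR x4) AND NOT (x2 AND x4) AND x4) OR NOT NOT x1)   — double negation
= ((NOT x2 AND NOT x4) OR (x2 AND x4) OR NOT x4 OR NOT x1) AND (((x2 OR x4) AND (NOT x2 OR NOT x4) AND x4) OR NOT NOT x1)   — De Morgan
= ((NOT x2 AND NOT x4) OR (x2 AND x4) OR NOT x4 OR NOT x1) AND (((x2 OR x4) AND (NOT x2 OR NOT x4) AND x4) OR x1)   — double negation
= (NOT x2 OR x2 OR NOT x4 OR NOT x1) AND (NOT x2 OR x4 OR NOT x4 OR NOT x1) AND (NOT x4 OR x2 OR NOT x4 OR NOT x1) AND (NOT x4 OR x4 OR NOT x4 OR NOT x1) AND (x2 OR x4 OR x1) AND (NOT x2 OR NOT x4 OR x1) AND (x4 OR x1)   — distribute OR over AND
= (NOT x4 OR x2 OR NOT x1) AND (NOT x2 OR NOT x4 OR x1) AND (x4 OR x1)   — simplify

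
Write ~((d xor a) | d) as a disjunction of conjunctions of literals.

~d & ~a

~((d xor a) | d)
= ~((d & ~a) | (~d & a) | d)
= ~(d & ~a) & ~(~d & a) & ~d
= (~d | ~~a) & ~(~d & a) & ~d
= (~d | a) & ~(~d & a) & ~d
= (~d | a) & (~~d | ~a) & ~d
= (~d | a) & (d | ~a) & ~d
= (~d & d & ~d) | (~d & ~a & ~d) | (a & d & ~d) | (a & ~a & ~d)
= ~d & ~a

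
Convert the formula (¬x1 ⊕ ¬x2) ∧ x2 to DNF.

(¬x1 ⊕ ¬x2) ∧ x2
⇔ ((¬x1 ∧ ¬¬x2) ∨ (¬¬x1 ∧ ¬x2)) ∧ x2   [expand ⊕]
⇔ ((¬x1 ∧ x2) ∨ (¬¬x1 ∧ ¬x2)) ∧ x2   [double negation]
⇔ ((¬x1 ∧ x2) ∨ (x1 ∧ ¬x2)) ∧ x2   [double negation]
⇔ (¬x1 ∧ x2 ∧ x2) ∨ (x1 ∧ ¬x2 ∧ x2)   [distribute ∧ over ∨]
⇔ ¬x1 ∧ x2   [simplify]

¬x1 ∧ x2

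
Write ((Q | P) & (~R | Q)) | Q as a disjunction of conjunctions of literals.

Q | (P & ~R)

((Q | P) & (~R | Q)) | Q
≡ (Q & ~R) | (Q & Q) | (P & ~R) | (P & Q) | Q   (distribute & over |)
≡ Q | (P & ~R)   (simplify)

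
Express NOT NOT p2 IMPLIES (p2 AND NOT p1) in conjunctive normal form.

NOT p2 OR NOT p1

NOT NOT p2 IMPLIES (p2 AND NOT p1)
⇔ NOT NOT NOT p2 OR (p2 AND NOT p1)   [eliminate IMPLIES]
⇔ NOT p2 OR (p2 AND NOT p1)   [double negation]
⇔ (NOT p2 OR p2) AND (NOT p2 OR NOT p1)   [distribute OR over AND]
⇔ NOT p2 OR NOT p1   [simplify]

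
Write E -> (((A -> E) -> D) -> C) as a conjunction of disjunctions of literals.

E -> (((A -> E) -> D) -> C)
= ~E | (((A -> E) -> D) -> C)
= ~E | ~((A -> E) -> D) | C
= ~E | ~(~(A -> E) | D) | C
= ~E | ~(~(~A | E) | D) | C
= ~E | (~~(~A | E) & ~D) | C
= ~E | ((~A | E) & ~D) | C
= (~E | ~A | E | C) & (~E | ~D | C)
= ~E | ~D | C

~E | ~D | C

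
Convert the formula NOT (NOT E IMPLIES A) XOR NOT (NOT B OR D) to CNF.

NOT (NOT E IMPLIES A) XOR NOT (NOT B OR D)
= (NOT (NOT E IMPLIES A) OR NOT (NOT B OR D)) AND NOT (NOT (NOT E IMPLIES A) AND NOT (NOT B OR D))   — expand XOR
= (NOT (NOT NOT E OR A) OR NOT (NOT B OR D)) AND NOT (NOT (NOT E IMPLIES A) AND NOT (NOT B OR D))   — eliminate IMPLIES
= (NOT (NOT NOT E OR A) OR NOT (NOT B OR D)) AND NOT (NOT (NOT NOT E OR A) AND NOT (NOT B OR D))   — eliminate IMPLIES
= ((NOT NOT NOT E AND NOT A) OR NOT (NOT B OR D)) AND NOT (NOT (NOT NOT E OR A) AND NOT (NOT B OR D))   — De Morgan
= ((NOT E AND NOT A) OR NOT (NOT B OR D)) AND NOT (NOT (NOT NOT E OR A) AND NOT (NOT B OR D))   — double negation
= ((NOT E AND NOT A) OR (NOT NOT B AND NOT D)) AND NOT (NOT (NOT NOT E OR A) AND NOT (NOT B OR D))   — De Morgan
= ((NOT E AND NOT A) OR (B AND NOT D)) AND NOT (NOT (NOT NOT E OR A) AND NOT (NOT B OR D))   — double negation
= ((NOT E AND NOT A) OR (B AND NOT D)) AND (NOT NOT (NOT NOT E OR A) OR NOT NOT (NOT B OR D))   — De Morgan
= ((NOT E AND NOT A) OR (B AND NOT D)) AND (NOT NOT E OR A OR NOT NOT (NOT B OR D))   — double negation
= ((NOT E AND NOT A) OR (B AND NOT D)) AND (E OR A OR NOT NOT (NOT B OR D))   — double negation
= ((NOT E AND NOT A) OR (B AND NOT D)) AND (E OR A OR NOT B OR D)   — double negation
= (NOT E OR B) AND (NOT E OR NOT D) AND (NOT A OR B) AND (NOT A OR NOT D) AND (E OR A OR NOT B OR D)   — distribute OR over AND

(NOT E OR B) AND (NOT E OR NOT D) AND (NOT A OR B) AND (NOT A OR NOT D) AND (E OR A OR NOT B OR D)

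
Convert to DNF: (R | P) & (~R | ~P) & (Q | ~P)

(R | P) & (~R | ~P) & (Q | ~P)
≡ (R & ~R & Q) | (R & ~R & ~P) | (R & ~P & Q) | (R & ~P & ~P) | (P & ~R & Q) | (P & ~R & ~P) | (P & ~P & Q) | (P & ~P & ~P)   — distribute & over |
≡ (R & ~P) | (P & ~R & Q)   — simplify

(R & ~P) | (P & ~R & Q)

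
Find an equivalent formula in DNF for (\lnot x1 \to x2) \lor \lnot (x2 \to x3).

x1 \lor x2

(\lnot x1 \to x2) \lor \lnot (x2 \to x3)
≡ \lnot \lnot x1 \lor x2 \lor \lnot (x2 \to x3)   — eliminate \to
≡ \lnot \lnot x1 \lor x2 \lor \lnot (\lnot x2 \lor x3)   — eliminate \to
≡ x1 \lor x2 \lor \lnot (\lnot x2 \lor x3)   — double negation
≡ x1 \lor x2 \lor \lnot \lnot x2 \land \lnot x3   — De Morgan
≡ x1 \lor x2 \lor x2 \land \lnot x3   — double negation
≡ x1 \lor x2   — simplify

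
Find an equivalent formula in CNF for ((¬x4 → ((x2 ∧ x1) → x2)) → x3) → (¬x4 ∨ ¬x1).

¬x3 ∨ ¬x4 ∨ ¬x1

((¬x4 → ((x2 ∧ x1) → x2)) → x3) → (¬x4 ∨ ¬x1)
≡ ¬((¬x4 → ((x2 ∧ x1) → x2)) → x3) ∨ ¬x4 ∨ ¬x1   (eliminate →)
≡ ¬(¬(¬x4 → ((x2 ∧ x1) → x2)) ∨ x3) ∨ ¬x4 ∨ ¬x1   (eliminate →)
≡ ¬(¬(¬¬x4 ∨ ((x2 ∧ x1) → x2)) ∨ x3) ∨ ¬x4 ∨ ¬x1   (eliminate →)
≡ ¬(¬(¬¬x4 ∨ ¬(x2 ∧ x1) ∨ x2) ∨ x3) ∨ ¬x4 ∨ ¬x1   (eliminate →)
≡ (¬¬(¬¬x4 ∨ ¬(x2 ∧ x1) ∨ x2) ∧ ¬x3) ∨ ¬x4 ∨ ¬x1   (De Morgan)
≡ ((¬¬x4 ∨ ¬(x2 ∧ x1) ∨ x2) ∧ ¬x3) ∨ ¬x4 ∨ ¬x1   (double negation)
≡ ((x4 ∨ ¬(x2 ∧ x1) ∨ x2) ∧ ¬x3) ∨ ¬x4 ∨ ¬x1   (double negation)
≡ ((x4 ∨ ¬x2 ∨ ¬x1 ∨ x2) ∧ ¬x3) ∨ ¬x4 ∨ ¬x1   (De Morgan)
≡ (x4 ∨ ¬x2 ∨ ¬x1 ∨ x2 ∨ ¬x4 ∨ ¬x1) ∧ (¬x3 ∨ ¬x4 ∨ ¬x1)   (distribute ∨ over ∧)
≡ ¬x3 ∨ ¬x4 ∨ ¬x1   (simplify)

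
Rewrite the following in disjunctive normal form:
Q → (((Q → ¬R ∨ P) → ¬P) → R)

Q → (((Q → ¬R ∨ P) → ¬P) → R)
≡ ¬Q ∨ (((Q → ¬R ∨ P) → ¬P) → R)   [eliminate →]
≡ ¬Q ∨ ¬((Q → ¬R ∨ P) → ¬P) ∨ R   [eliminate →]
≡ ¬Q ∨ ¬(¬(Q → ¬R ∨ P) ∨ ¬P) ∨ R   [eliminate →]
≡ ¬Q ∨ ¬(¬(¬Q ∨ ¬R ∨ P) ∨ ¬P) ∨ R   [eliminate →]
≡ ¬Q ∨ ¬¬(¬Q ∨ ¬R ∨ P) ∧ ¬¬P ∨ R   [De Morgan]
≡ ¬Q ∨ (¬Q ∨ ¬R ∨ P) ∧ ¬¬P ∨ R   [double negation]
≡ ¬Q ∨ (¬Q ∨ ¬R ∨ P) ∧ P ∨ R   [double negation]
≡ ¬Q ∨ ¬Q ∧ P ∨ ¬R ∧ P ∨ P ∧ P ∨ R   [distribute ∧ over ∨]
≡ ¬Q ∨ P ∨ R   [simplify]

¬Q ∨ P ∨ R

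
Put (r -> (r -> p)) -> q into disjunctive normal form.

(r & ~p) | q

(r -> (r -> p)) -> q
= ~(r -> (r -> p)) | q   [eliminate ->]
= ~(~r | (r -> p)) | q   [eliminate ->]
= ~(~r | ~r | p) | q   [eliminate ->]
= (~~r & ~~r & ~p) | q   [De Morgan]
= (r & ~~r & ~p) | q   [double negation]
= (r & r & ~p) | q   [double negation]
= (r & ~p) | q   [simplify]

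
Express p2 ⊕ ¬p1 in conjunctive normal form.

p2 ⊕ ¬p1
= (p2 ∨ ¬p1) ∧ ¬(p2 ∧ ¬p1)   (expand ⊕)
= (p2 ∨ ¬p1) ∧ (¬p2 ∨ ¬¬p1)   (De Morgan)
= (p2 ∨ ¬p1) ∧ (¬p2 ∨ p1)   (double negation)

(p2 ∨ ¬p1) ∧ (¬p2 ∨ p1)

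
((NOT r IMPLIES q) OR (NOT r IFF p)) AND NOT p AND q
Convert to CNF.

((NOT r IMPLIES q) OR (NOT r IFF p)) AND NOT p AND q
= (NOT NOT r OR q OR (NOT r IFF p)) AND NOT p AND q   (eliminate IMPLIES)
= (NOT NOT r OR q OR ((NOT r IMPLIES p) AND (p IMPLIES NOT r))) AND NOT p AND q   (eliminate IFF)
= (NOT NOT r OR q OR ((NOT NOT r OR p) AND (p IMPLIES NOT r))) AND NOT p AND q   (eliminate IMPLIES)
= (NOT NOT r OR q OR ((NOT NOT r OR p) AND (NOT p OR NOT r))) AND NOT p AND q   (eliminate IMPLIES)
= (r OR q OR ((NOT NOT r OR p) AND (NOT p OR NOT r))) AND NOT p AND q   (double negation)
= (r OR q OR ((r OR p) AND (NOT p OR NOT r))) AND NOT p AND q   (double negation)
= (r OR q OR r OR p) AND (r OR q OR NOT p OR NOT r) AND NOT p AND q   (distribute OR over AND)
= NOT p AND q   (simplify)

NOT p AND q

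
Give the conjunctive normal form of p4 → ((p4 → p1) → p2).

¬p4 ∨ ¬p1 ∨ p2

p4 → ((p4 → p1) → p2)
⇔ ¬p4 ∨ ((p4 → p1) → p2)   — eliminate →
⇔ ¬p4 ∨ ¬(p4 → p1) ∨ p2   — eliminate →
⇔ ¬p4 ∨ ¬(¬p4 ∨ p1) ∨ p2   — eliminate →
⇔ ¬p4 ∨ (¬¬p4 ∧ ¬p1) ∨ p2   — De Morgan
⇔ ¬p4 ∨ (p4 ∧ ¬p1) ∨ p2   — double negation
⇔ (¬p4 ∨ p4 ∨ p2) ∧ (¬p4 ∨ ¬p1 ∨ p2)   — distribute ∨ over ∧
⇔ ¬p4 ∨ ¬p1 ∨ p2   — simplify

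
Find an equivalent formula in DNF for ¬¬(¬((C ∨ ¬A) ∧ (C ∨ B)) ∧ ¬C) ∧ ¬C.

¬C ∧ A ∨ ¬C ∧ ¬B

¬¬(¬((C ∨ ¬A) ∧ (C ∨ B)) ∧ ¬C) ∧ ¬C
⇔ ¬((C ∨ ¬A) ∧ (C ∨ B)) ∧ ¬C ∧ ¬C   — double negation
⇔ (¬(C ∨ ¬A) ∨ ¬(C ∨ B)) ∧ ¬C ∧ ¬C   — De Morgan
⇔ (¬C ∧ ¬¬A ∨ ¬(C ∨ B)) ∧ ¬C ∧ ¬C   — De Morgan
⇔ (¬C ∧ A ∨ ¬(C ∨ B)) ∧ ¬C ∧ ¬C   — double negation
⇔ (¬C ∧ A ∨ ¬C ∧ ¬B) ∧ ¬C ∧ ¬C   — De Morgan
⇔ ¬C ∧ A ∧ ¬C ∧ ¬C ∨ ¬C ∧ ¬B ∧ ¬C ∧ ¬C   — distribute ∧ over ∨
⇔ ¬C ∧ A ∨ ¬C ∧ ¬B   — simplify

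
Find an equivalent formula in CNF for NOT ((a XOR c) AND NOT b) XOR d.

NOT ((a XOR c) AND NOT b) XOR d
⇔ (NOT ((a XOR c) AND NOT b) OR d) AND NOT (NOT ((a XOR c) AND NOT b) AND d)   (expand XOR)
⇔ (NOT ((a OR c) AND NOT (a AND c) AND NOT b) OR d) AND NOT (NOT ((a XOR c) AND NOT b) AND d)   (expand XOR)
⇔ (NOT ((a OR c) AND NOT (a AND c) AND NOT b) OR d) AND NOT (NOT ((a OR c) AND NOT (a AND c) AND NOT b) AND d)   (expand XOR)
⇔ (NOT (a OR c) OR NOT NOT (a AND c) OR NOT NOT b OR d) AND NOT (NOT ((a OR c) AND NOT (a AND c) AND NOT b) AND d)   (De Morgan)
⇔ ((NOT a AND NOT c) OR NOT NOT (a AND c) OR NOT NOT b OR d) AND NOT (NOT ((a OR c) AND NOT (a AND c) AND NOT b) AND d)   (De Morgan)
⇔ ((NOT a AND NOT c) OR (a AND c) OR NOT NOT b OR d) AND NOT (NOT ((a OR c) AND NOT (a AND c) AND NOT b) AND d)   (double negation)
⇔ ((NOT a AND NOT c) OR (a AND c) OR b OR d) AND NOT (NOT ((a OR c) AND NOT (a AND c) AND NOT b) AND d)   (double negation)
⇔ ((NOT a AND NOT c) OR (a AND c) OR b OR d) AND (NOT NOT ((a OR c) AND NOT (a AND c) AND NOT b) OR NOT d)   (De Morgan)
⇔ ((NOT a AND NOT c) OR (a AND c) OR b OR d) AND (((a OR c) AND NOT (a AND c) AND NOT b) OR NOT d)   (double negation)
⇔ ((NOT a AND NOT c) OR (a AND c) OR b OR d) AND (((a OR c) AND (NOT a OR NOT c) AND NOT b) OR NOT d)   (De Morgan)
⇔ (NOT a OR a OR b OR d) AND (NOT a OR c OR b OR d) AND (NOT c OR a OR b OR d) AND (NOT c OR c OR b OR d) AND (a OR c OR NOT d) AND (NOT a OR NOT c OR NOT d) AND (NOT b OR NOT d)   (distribute OR over AND)
⇔ (NOT a OR c OR b OR d) AND (NOT c OR a OR b OR d) AND (a OR c OR NOT d) AND (NOT a OR NOT c OR NOT d) AND (NOT b OR NOT d)   (simplify)

(NOT a OR c OR b OR d) AND (NOT c OR a OR b OR d) AND (a OR c OR NOT d) AND (NOT a OR NOT c OR NOT d) AND (NOT b OR NOT d)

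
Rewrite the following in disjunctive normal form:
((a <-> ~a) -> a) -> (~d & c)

~d & c

((a <-> ~a) -> a) -> (~d & c)
⇔ ~((a <-> ~a) -> a) | (~d & c)   — eliminate ->
⇔ ~(~(a <-> ~a) | a) | (~d & c)   — eliminate ->
⇔ ~(~((a -> ~a) & (~a -> a)) | a) | (~d & c)   — eliminate <->
⇔ ~(~((~a | ~a) & (~a -> a)) | a) | (~d & c)   — eliminate ->
⇔ ~(~((~a | ~a) & (~~a | a)) | a) | (~d & c)   — eliminate ->
⇔ (~~((~a | ~a) & (~~a | a)) & ~a) | (~d & c)   — De Morgan
⇔ ((~a | ~a) & (~~a | a) & ~a) | (~d & c)   — double negation
⇔ ((~a | ~a) & (a | a) & ~a) | (~d & c)   — double negation
⇔ (~a & a & ~a) | (~a & a & ~a) | (~a & a & ~a) | (~a & a & ~a) | (~d & c)   — distribute & over |
⇔ ~d & c   — simplify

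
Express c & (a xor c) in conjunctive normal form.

c & (a xor c)
= c & (a | c) & ~(a & c)   (expand xor)
= c & (a | c) & (~a | ~c)   (De Morgan)
= c & (~a | ~c)   (simplify)

c & (~a | ~c)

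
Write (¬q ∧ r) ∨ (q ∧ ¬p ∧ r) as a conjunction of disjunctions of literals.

(¬q ∧ r) ∨ (q ∧ ¬p ∧ r)
⇔ (¬q ∨ q) ∧ (¬q ∨ ¬p) ∧ (¬q ∨ r) ∧ (r ∨ q) ∧ (r ∨ ¬p) ∧ (r ∨ r)   (distribute ∨ over ∧)
⇔ (¬q ∨ ¬p) ∧ r   (simplify)

(¬q ∨ ¬p) ∧ r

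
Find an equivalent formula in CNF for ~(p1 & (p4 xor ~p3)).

~(p1 & (p4 xor ~p3))
≡ ~(p1 & (p4 | ~p3) & ~(p4 & ~p3))   — expand xor
≡ ~p1 | ~(p4 | ~p3) | ~~(p4 & ~p3)   — De Morgan
≡ ~p1 | (~p4 & ~~p3) | ~~(p4 & ~p3)   — De Morgan
≡ ~p1 | (~p4 & p3) | ~~(p4 & ~p3)   — double negation
≡ ~p1 | (~p4 & p3) | (p4 & ~p3)   — double negation
≡ (~p1 | ~p4 | p4) & (~p1 | ~p4 | ~p3) & (~p1 | p3 | p4) & (~p1 | p3 | ~p3)   — distribute | over &
≡ (~p1 | ~p4 | ~p3) & (~p1 | p3 | p4)   — simplify

(~p1 | ~p4 | ~p3) & (~p1 | p3 | p4)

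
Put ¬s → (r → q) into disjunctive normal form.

¬s → (r → q)
= ¬¬s ∨ (r → q)   (eliminate →)
= ¬¬s ∨ ¬r ∨ q   (eliminate →)
= s ∨ ¬r ∨ q   (double negation)

s ∨ ¬r ∨ q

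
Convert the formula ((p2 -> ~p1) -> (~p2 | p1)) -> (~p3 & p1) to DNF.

((p2 -> ~p1) -> (~p2 | p1)) -> (~p3 & p1)
≡ ~((p2 -> ~p1) -> (~p2 | p1)) | (~p3 & p1)   — eliminate ->
≡ ~(~(p2 -> ~p1) | ~p2 | p1) | (~p3 & p1)   — eliminate ->
≡ ~(~(~p2 | ~p1) | ~p2 | p1) | (~p3 & p1)   — eliminate ->
≡ (~~(~p2 | ~p1) & ~~p2 & ~p1) | (~p3 & p1)   — De Morgan
≡ ((~p2 | ~p1) & ~~p2 & ~p1) | (~p3 & p1)   — double negation
≡ ((~p2 | ~p1) & p2 & ~p1) | (~p3 & p1)   — double negation
≡ (~p2 & p2 & ~p1) | (~p1 & p2 & ~p1) | (~p3 & p1)   — distribute & over |
≡ (~p1 & p2) | (~p3 & p1)   — simplify

(~p1 & p2) | (~p3 & p1)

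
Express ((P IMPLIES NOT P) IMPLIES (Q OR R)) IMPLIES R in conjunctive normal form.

((P IMPLIES NOT P) IMPLIES (Q OR R)) IMPLIES R
≡ NOT ((P IMPLIES NOT P) IMPLIES (Q OR R)) OR R   (eliminate IMPLIES)
≡ NOT (NOT (P IMPLIES NOT P) OR Q OR R) OR R   (eliminate IMPLIES)
≡ NOT (NOT (NOT P OR NOT P) OR Q OR R) OR R   (eliminate IMPLIES)
≡ (NOT NOT (NOT P OR NOT P) AND NOT Q AND NOT R) OR R   (De Morgan)
≡ ((NOT P OR NOT P) AND NOT Q AND NOT R) OR R   (double negation)
≡ (NOT P OR NOT P OR R) AND (NOT Q OR R) AND (NOT R OR R)   (distribute OR over AND)
≡ (NOT P OR R) AND (NOT Q OR R)   (simplify)

(NOT P OR R) AND (NOT Q OR R)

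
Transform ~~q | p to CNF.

q | p

~~q | p
≡ q | p   [double negation]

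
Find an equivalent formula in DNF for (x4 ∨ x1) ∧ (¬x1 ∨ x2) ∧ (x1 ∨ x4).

(x4 ∨ x1) ∧ (¬x1 ∨ x2) ∧ (x1 ∨ x4)
≡ (x4 ∧ ¬x1 ∧ x1) ∨ (x4 ∧ ¬x1 ∧ x4) ∨ (x4 ∧ x2 ∧ x1) ∨ (x4 ∧ x2 ∧ x4) ∨ (x1 ∧ ¬x1 ∧ x1) ∨ (x1 ∧ ¬x1 ∧ x4) ∨ (x1 ∧ x2 ∧ x1) ∨ (x1 ∧ x2 ∧ x4)   — distribute ∧ over ∨
≡ (x4 ∧ ¬x1) ∨ (x4 ∧ x2) ∨ (x1 ∧ x2)   — simplify

(x4 ∧ ¬x1) ∨ (x4 ∧ x2) ∨ (x1 ∧ x2)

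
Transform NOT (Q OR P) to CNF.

NOT Q AND NOT P

NOT (Q OR P)
≡ NOT Q AND NOT P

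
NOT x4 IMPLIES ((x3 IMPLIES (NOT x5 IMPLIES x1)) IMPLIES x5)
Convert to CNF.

(x4 OR x3 OR x5) AND (x4 OR NOT x1 OR x5)

NOT x4 IMPLIES ((x3 IMPLIES (NOT x5 IMPLIES x1)) IMPLIES x5)
≡ NOT NOT x4 OR ((x3 IMPLIES (NOT x5 IMPLIES x1)) IMPLIES x5)   [eliminate IMPLIES]
≡ NOT NOT x4 OR NOT (x3 IMPLIES (NOT x5 IMPLIES x1)) OR x5   [eliminate IMPLIES]
≡ NOT NOT x4 OR NOT (NOT x3 OR (NOT x5 IMPLIES x1)) OR x5   [eliminate IMPLIES]
≡ NOT NOT x4 OR NOT (NOT x3 OR NOT NOT x5 OR x1) OR x5   [eliminate IMPLIES]
≡ x4 OR NOT (NOT x3 OR NOT NOT x5 OR x1) OR x5   [double negation]
≡ x4 OR (NOT NOT x3 AND NOT NOT NOT x5 AND NOT x1) OR x5   [De Morgan]
≡ x4 OR (x3 AND NOT NOT NOT x5 AND NOT x1) OR x5   [double negation]
≡ x4 OR (x3 AND NOT x5 AND NOT x1) OR x5   [double negation]
≡ (x4 OR x3 OR x5) AND (x4 OR NOT x5 OR x5) AND (x4 OR NOT x1 OR x5)   [distribute OR over AND]
≡ (x4 OR x3 OR x5) AND (x4 OR NOT x1 OR x5)   [simplify]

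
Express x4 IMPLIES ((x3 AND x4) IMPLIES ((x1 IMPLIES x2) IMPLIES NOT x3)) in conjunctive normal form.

x4 IMPLIES ((x3 AND x4) IMPLIES ((x1 IMPLIES x2) IMPLIES NOT x3))
≡ NOT x4 OR ((x3 AND x4) IMPLIES ((x1 IMPLIES x2) IMPLIES NOT x3))   (eliminate IMPLIES)
≡ NOT x4 OR NOT (x3 AND x4) OR ((x1 IMPLIES x2) IMPLIES NOT x3)   (eliminate IMPLIES)
≡ NOT x4 OR NOT (x3 AND x4) OR NOT (x1 IMPLIES x2) OR NOT x3   (eliminate IMPLIES)
≡ NOT x4 OR NOT (x3 AND x4) OR NOT (NOT x1 OR x2) OR NOT x3   (eliminate IMPLIES)
≡ NOT x4 OR NOT x3 OR NOT x4 OR NOT (NOT x1 OR x2) OR NOT x3   (De Morgan)
≡ NOT x4 OR NOT x3 OR NOT x4 OR (NOT NOT x1 AND NOT x2) OR NOT x3   (De Morgan)
≡ NOT x4 OR NOT x3 OR NOT x4 OR (x1 AND NOT x2) OR NOT x3   (double negation)
≡ (NOT x4 OR NOT x3 OR NOT x4 OR x1 OR NOT x3) AND (NOT x4 OR NOT x3 OR NOT x4 OR NOT x2 OR NOT x3)   (distribute OR over AND)
≡ (NOT x4 OR NOT x3 OR x1) AND (NOT x4 OR NOT x3 OR NOT x2)   (simplify)

(NOT x4 OR NOT x3 OR x1) AND (NOT x4 OR NOT x3 OR NOT x2)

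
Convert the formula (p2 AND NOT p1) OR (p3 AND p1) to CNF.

(p2 OR p3) AND (p2 OR p1) AND (NOT p1 OR p3)

(p2 AND NOT p1) OR (p3 AND p1)
⇔ (p2 OR p3) AND (p2 OR p1) AND (NOT p1 OR p3) AND (NOT p1 OR p1)   (distribute OR over AND)
⇔ (p2 OR p3) AND (p2 OR p1) AND (NOT p1 OR p3)   (simplify)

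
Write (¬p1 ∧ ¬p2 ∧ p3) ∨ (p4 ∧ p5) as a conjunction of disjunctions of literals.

(¬p1 ∨ p4) ∧ (¬p1 ∨ p5) ∧ (¬p2 ∨ p4) ∧ (¬p2 ∨ p5) ∧ (p3 ∨ p4) ∧ (p3 ∨ p5)

(¬p1 ∧ ¬p2 ∧ p3) ∨ (p4 ∧ p5)
≡ (¬p1 ∨ p4) ∧ (¬p1 ∨ p5) ∧ (¬p2 ∨ p4) ∧ (¬p2 ∨ p5) ∧ (p3 ∨ p4) ∧ (p3 ∨ p5)   [distribute ∨ over ∧]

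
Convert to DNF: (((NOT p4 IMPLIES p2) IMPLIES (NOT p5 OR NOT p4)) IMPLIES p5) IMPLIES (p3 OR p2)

NOT p5 OR p3 OR p2

(((NOT p4 IMPLIES p2) IMPLIES (NOT p5 OR NOT p4)) IMPLIES p5) IMPLIES (p3 OR p2)
≡ NOT (((NOT p4 IMPLIES p2) IMPLIES (NOT p5 OR NOT p4)) IMPLIES p5) OR p3 OR p2   (eliminate IMPLIES)
≡ NOT (NOT ((NOT p4 IMPLIES p2) IMPLIES (NOT p5 OR NOT p4)) OR p5) OR p3 OR p2   (eliminate IMPLIES)
≡ NOT (NOT (NOT (NOT p4 IMPLIES p2) OR NOT p5 OR NOT p4) OR p5) OR p3 OR p2   (eliminate IMPLIES)
≡ NOT (NOT (NOT (NOT NOT p4 OR p2) OR NOT p5 OR NOT p4) OR p5) OR p3 OR p2   (eliminate IMPLIES)
≡ (NOT NOT (NOT (NOT NOT p4 OR p2) OR NOT p5 OR NOT p4) AND NOT p5) OR p3 OR p2   (De Morgan)
≡ ((NOT (NOT NOT p4 OR p2) OR NOT p5 OR NOT p4) AND NOT p5) OR p3 OR p2   (double negation)
≡ (((NOT NOT NOT p4 AND NOT p2) OR NOT p5 OR NOT p4) AND NOT p5) OR p3 OR p2   (De Morgan)
≡ (((NOT p4 AND NOT p2) OR NOT p5 OR NOT p4) AND NOT p5) OR p3 OR p2   (double negation)
≡ (NOT p4 AND NOT p2 AND NOT p5) OR (NOT p5 AND NOT p5) OR (NOT p4 AND NOT p5) OR p3 OR p2   (distribute AND over OR)
≡ NOT p5 OR p3 OR p2   (simplify)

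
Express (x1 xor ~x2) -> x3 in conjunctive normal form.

(~x1 | ~x2 | x3) & (x2 | x1 | x3)

(x1 xor ~x2) -> x3
⇔ ~(x1 xor ~x2) | x3   (eliminate ->)
⇔ ~((x1 | ~x2) & ~(x1 & ~x2)) | x3   (expand xor)
⇔ ~(x1 | ~x2) | ~~(x1 & ~x2) | x3   (De Morgan)
⇔ (~x1 & ~~x2) | ~~(x1 & ~x2) | x3   (De Morgan)
⇔ (~x1 & x2) | ~~(x1 & ~x2) | x3   (double negation)
⇔ (~x1 & x2) | (x1 & ~x2) | x3   (double negation)
⇔ (~x1 | x1 | x3) & (~x1 | ~x2 | x3) & (x2 | x1 | x3) & (x2 | ~x2 | x3)   (distribute | over &)
⇔ (~x1 | ~x2 | x3) & (x2 | x1 | x3)   (simplify)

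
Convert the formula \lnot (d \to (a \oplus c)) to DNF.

\lnot (d \to (a \oplus c))
⇔ \lnot (\lnot d \lor (a \oplus c))   — eliminate \to
⇔ \lnot (\lnot d \lor (a \land \lnot c) \lor (\lnot a \land c))   — expand \oplus
⇔ \lnot \lnot d \land \lnot (a \land \lnot c) \land \lnot (\lnot a \land c)   — De Morgan
⇔ d \land \lnot (a \land \lnot c) \land \lnot (\lnot a \land c)   — double negation
⇔ d \land (\lnot a \lor \lnot \lnot c) \land \lnot (\lnot a \land c)   — De Morgan
⇔ d \land (\lnot a \lor c) \land \lnot (\lnot a \land c)   — double negation
⇔ d \land (\lnot a \lor c) \land (\lnot \lnot a \lor \lnot c)   — De Morgan
⇔ d \land (\lnot a \lor c) \land (a \lor \lnot c)   — double negation
⇔ (d \land \lnot a \land a) \lor (d \land \lnot a \land \lnot c) \lor (d \land c \land a) \lor (d \land c \land \lnot c)   — distribute \land over \lor
⇔ (d \land \lnot a \land \lnot c) \lor (d \land c \land a)   — simplify

(d \land \lnot a \land \lnot c) \lor (d \land c \land a)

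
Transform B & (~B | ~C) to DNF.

B & ~C

B & (~B | ~C)
≡ (B & ~B) | (B & ~C)   [distribute & over |]
≡ B & ~C   [simplify]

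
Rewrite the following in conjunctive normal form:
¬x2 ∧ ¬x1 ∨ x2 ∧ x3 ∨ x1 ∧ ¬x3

(¬x2 ∨ x3 ∨ x1) ∧ (¬x1 ∨ x2 ∨ ¬x3)

¬x2 ∧ ¬x1 ∨ x2 ∧ x3 ∨ x1 ∧ ¬x3
≡ (¬x2 ∨ x2 ∨ x1) ∧ (¬x2 ∨ x2 ∨ ¬x3) ∧ (¬x2 ∨ x3 ∨ x1) ∧ (¬x2 ∨ x3 ∨ ¬x3) ∧ (¬x1 ∨ x2 ∨ x1) ∧ (¬x1 ∨ x2 ∨ ¬x3) ∧ (¬x1 ∨ x3 ∨ x1) ∧ (¬x1 ∨ x3 ∨ ¬x3)   — distribute ∨ over ∧
≡ (¬x2 ∨ x3 ∨ x1) ∧ (¬x1 ∨ x2 ∨ ¬x3)   — simplify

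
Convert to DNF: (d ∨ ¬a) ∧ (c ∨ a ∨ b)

(d ∧ c) ∨ (d ∧ a) ∨ (d ∧ b) ∨ (¬a ∧ c) ∨ (¬a ∧ b)

(d ∨ ¬a) ∧ (c ∨ a ∨ b)
⇔ (d ∧ c) ∨ (d ∧ a) ∨ (d ∧ b) ∨ (¬a ∧ c) ∨ (¬a ∧ a) ∨ (¬a ∧ b)   [distribute ∧ over ∨]
⇔ (d ∧ c) ∨ (d ∧ a) ∨ (d ∧ b) ∨ (¬a ∧ c) ∨ (¬a ∧ b)   [simplify]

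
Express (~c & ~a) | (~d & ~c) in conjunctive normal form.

~c & (~a | ~d)

(~c & ~a) | (~d & ~c)
⇔ (~c | ~d) & (~c | ~c) & (~a | ~d) & (~a | ~c)   [distribute | over &]
⇔ ~c & (~a | ~d)   [simplify]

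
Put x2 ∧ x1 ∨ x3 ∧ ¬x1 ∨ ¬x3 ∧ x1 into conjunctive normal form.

x2 ∧ x1 ∨ x3 ∧ ¬x1 ∨ ¬x3 ∧ x1
⇔ (x2 ∨ x3 ∨ ¬x3) ∧ (x2 ∨ x3 ∨ x1) ∧ (x2 ∨ ¬x1 ∨ ¬x3) ∧ (x2 ∨ ¬x1 ∨ x1) ∧ (x1 ∨ x3 ∨ ¬x3) ∧ (x1 ∨ x3 ∨ x1) ∧ (x1 ∨ ¬x1 ∨ ¬x3) ∧ (x1 ∨ ¬x1 ∨ x1)   — distribute ∨ over ∧
⇔ (x2 ∨ ¬x1 ∨ ¬x3) ∧ (x1 ∨ x3)   — simplify

(x2 ∨ ¬x1 ∨ ¬x3) ∧ (x1 ∨ x3)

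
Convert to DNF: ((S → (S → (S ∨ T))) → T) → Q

((S → (S → (S ∨ T))) → T) → Q
≡ ¬((S → (S → (S ∨ T))) → T) ∨ Q   [eliminate →]
≡ ¬(¬(S → (S → (S ∨ T))) ∨ T) ∨ Q   [eliminate →]
≡ ¬(¬(¬S ∨ (S → (S ∨ T))) ∨ T) ∨ Q   [eliminate →]
≡ ¬(¬(¬S ∨ ¬S ∨ S ∨ T) ∨ T) ∨ Q   [eliminate →]
≡ (¬¬(¬S ∨ ¬S ∨ S ∨ T) ∧ ¬T) ∨ Q   [De Morgan]
≡ ((¬S ∨ ¬S ∨ S ∨ T) ∧ ¬T) ∨ Q   [double negation]
≡ (¬S ∧ ¬T) ∨ (¬S ∧ ¬T) ∨ (S ∧ ¬T) ∨ (T ∧ ¬T) ∨ Q   [distribute ∧ over ∨]
≡ (¬S ∧ ¬T) ∨ (S ∧ ¬T) ∨ Q   [simplify]

(¬S ∧ ¬T) ∨ (S ∧ ¬T) ∨ Q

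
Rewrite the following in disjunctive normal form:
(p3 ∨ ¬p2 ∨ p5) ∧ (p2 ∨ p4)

(p3 ∨ ¬p2 ∨ p5) ∧ (p2 ∨ p4)
⇔ (p3 ∧ p2) ∨ (p3 ∧ p4) ∨ (¬p2 ∧ p2) ∨ (¬p2 ∧ p4) ∨ (p5 ∧ p2) ∨ (p5 ∧ p4)
⇔ (p3 ∧ p2) ∨ (p3 ∧ p4) ∨ (¬p2 ∧ p4) ∨ (p5 ∧ p2) ∨ (p5 ∧ p4)

(p3 ∧ p2) ∨ (p3 ∧ p4) ∨ (¬p2 ∧ p4) ∨ (p5 ∧ p2) ∨ (p5 ∧ p4)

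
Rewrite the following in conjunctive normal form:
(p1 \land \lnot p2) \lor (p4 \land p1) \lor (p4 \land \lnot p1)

(p1 \land \lnot p2) \lor (p4 \land p1) \lor (p4 \land \lnot p1)
= (p1 \lor p4 \lor p4) \land (p1 \lor p4 \lor \lnot p1) \land (p1 \lor p1 \lor p4) \land (p1 \lor p1 \lor \lnot p1) \land (\lnot p2 \lor p4 \lor p4) \land (\lnot p2 \lor p4 \lor \lnot p1) \land (\lnot p2 \lor p1 \lor p4) \land (\lnot p2 \lor p1 \lor \lnot p1)
= (p1 \lor p4) \land (\lnot p2 \lor p4)

(p1 \lor p4) \land (\lnot p2 \lor p4)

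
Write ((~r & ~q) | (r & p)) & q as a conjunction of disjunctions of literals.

((~r & ~q) | (r & p)) & q
⇔ (~r | r) & (~r | p) & (~q | r) & (~q | p) & q   (distribute | over &)
⇔ (~r | p) & (~q | r) & (~q | p) & q   (simplify)

(~r | p) & (~q | r) & (~q | p) & q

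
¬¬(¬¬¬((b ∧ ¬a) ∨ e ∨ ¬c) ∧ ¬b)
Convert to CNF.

¬¬(¬¬¬((b ∧ ¬a) ∨ e ∨ ¬c) ∧ ¬b)
≡ ¬¬¬((b ∧ ¬a) ∨ e ∨ ¬c) ∧ ¬b   — double negation
≡ ¬((b ∧ ¬a) ∨ e ∨ ¬c) ∧ ¬b   — double negation
≡ ¬(b ∧ ¬a) ∧ ¬e ∧ ¬¬c ∧ ¬b   — De Morgan
≡ (¬b ∨ ¬¬a) ∧ ¬e ∧ ¬¬c ∧ ¬b   — De Morgan
≡ (¬b ∨ a) ∧ ¬e ∧ ¬¬c ∧ ¬b   — double negation
≡ (¬b ∨ a) ∧ ¬e ∧ c ∧ ¬b   — double negation
≡ ¬e ∧ c ∧ ¬b   — simplify

¬e ∧ c ∧ ¬b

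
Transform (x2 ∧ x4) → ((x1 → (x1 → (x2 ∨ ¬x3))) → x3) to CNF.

¬x2 ∨ ¬x4 ∨ x3

(x2 ∧ x4) → ((x1 → (x1 → (x2 ∨ ¬x3))) → x3)
⇔ ¬(x2 ∧ x4) ∨ ((x1 → (x1 → (x2 ∨ ¬x3))) → x3)   (eliminate →)
⇔ ¬(x2 ∧ x4) ∨ ¬(x1 → (x1 → (x2 ∨ ¬x3))) ∨ x3   (eliminate →)
⇔ ¬(x2 ∧ x4) ∨ ¬(¬x1 ∨ (x1 → (x2 ∨ ¬x3))) ∨ x3   (eliminate →)
⇔ ¬(x2 ∧ x4) ∨ ¬(¬x1 ∨ ¬x1 ∨ x2 ∨ ¬x3) ∨ x3   (eliminate →)
⇔ ¬x2 ∨ ¬x4 ∨ ¬(¬x1 ∨ ¬x1 ∨ x2 ∨ ¬x3) ∨ x3   (De Morgan)
⇔ ¬x2 ∨ ¬x4 ∨ (¬¬x1 ∧ ¬¬x1 ∧ ¬x2 ∧ ¬¬x3) ∨ x3   (De Morgan)
⇔ ¬x2 ∨ ¬x4 ∨ (x1 ∧ ¬¬x1 ∧ ¬x2 ∧ ¬¬x3) ∨ x3   (double negation)
⇔ ¬x2 ∨ ¬x4 ∨ (x1 ∧ x1 ∧ ¬x2 ∧ ¬¬x3) ∨ x3   (double negation)
⇔ ¬x2 ∨ ¬x4 ∨ (x1 ∧ x1 ∧ ¬x2 ∧ x3) ∨ x3   (double negation)
⇔ (¬x2 ∨ ¬x4 ∨ x1 ∨ x3) ∧ (¬x2 ∨ ¬x4 ∨ x1 ∨ x3) ∧ (¬x2 ∨ ¬x4 ∨ ¬x2 ∨ x3) ∧ (¬x2 ∨ ¬x4 ∨ x3 ∨ x3)   (distribute ∨ over ∧)
⇔ ¬x2 ∨ ¬x4 ∨ x3   (simplify)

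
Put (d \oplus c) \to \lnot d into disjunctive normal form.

(d \oplus c) \to \lnot d
≡ \lnot (d \oplus c) \lor \lnot d   [eliminate \to]
≡ \lnot ((d \land \lnot c) \lor (\lnot d \land c)) \lor \lnot d   [expand \oplus]
≡ (\lnot (d \land \lnot c) \land \lnot (\lnot d \land c)) \lor \lnot d   [De Morgan]
≡ ((\lnot d \lor \lnot \lnot c) \land \lnot (\lnot d \land c)) \lor \lnot d   [De Morgan]
≡ ((\lnot d \lor c) \land \lnot (\lnot d \land c)) \lor \lnot d   [double negation]
≡ ((\lnot d \lor c) \land (\lnot \lnot d \lor \lnot c)) \lor \lnot d   [De Morgan]
≡ ((\lnot d \lor c) \land (d \lor \lnot c)) \lor \lnot d   [double negation]
≡ (\lnot d \land d) \lor (\lnot d \land \lnot c) \lor (c \land d) \lor (c \land \lnot c) \lor \lnot d   [distribute \land over \lor]
≡ (c \land d) \lor \lnot d   [simplify]

(c \land d) \lor \lnot d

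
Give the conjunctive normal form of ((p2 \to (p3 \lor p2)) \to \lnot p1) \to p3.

((p2 \to (p3 \lor p2)) \to \lnot p1) \to p3
≡ \lnot ((p2 \to (p3 \lor p2)) \to \lnot p1) \lor p3
≡ \lnot (\lnot (p2 \to (p3 \lor p2)) \lor \lnot p1) \lor p3
≡ \lnot (\lnot (\lnot p2 \lor p3 \lor p2) \lor \lnot p1) \lor p3
≡ (\lnot \lnot (\lnot p2 \lor p3 \lor p2) \land \lnot \lnot p1) \lor p3
≡ ((\lnot p2 \lor p3 \lor p2) \land \lnot \lnot p1) \lor p3
≡ ((\lnot p2 \lor p3 \lor p2) \land p1) \lor p3
≡ (\lnot p2 \lor p3 \lor p2 \lor p3) \land (p1 \lor p3)
≡ p1 \lor p3

p1 \lor p3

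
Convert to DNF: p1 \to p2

\lnot p1 \lor p2

p1 \to p2
≡ \lnot p1 \lor p2   [eliminate \to]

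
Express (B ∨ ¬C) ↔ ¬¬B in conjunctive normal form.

(B ∨ ¬C) ↔ ¬¬B
⇔ ((B ∨ ¬C) → ¬¬B) ∧ (¬¬B → (B ∨ ¬C))   [eliminate ↔]
⇔ (¬(B ∨ ¬C) ∨ ¬¬B) ∧ (¬¬B → (B ∨ ¬C))   [eliminate →]
⇔ (¬(B ∨ ¬C) ∨ ¬¬B) ∧ (¬¬¬B ∨ B ∨ ¬C)   [eliminate →]
⇔ ((¬B ∧ ¬¬C) ∨ ¬¬B) ∧ (¬¬¬B ∨ B ∨ ¬C)   [De Morgan]
⇔ ((¬B ∧ C) ∨ ¬¬B) ∧ (¬¬¬B ∨ B ∨ ¬C)   [double negation]
⇔ ((¬B ∧ C) ∨ B) ∧ (¬¬¬B ∨ B ∨ ¬C)   [double negation]
⇔ ((¬B ∧ C) ∨ B) ∧ (¬B ∨ B ∨ ¬C)   [double negation]
⇔ (¬B ∨ B) ∧ (C ∨ B) ∧ (¬B ∨ B ∨ ¬C)   [distribute ∨ over ∧]
⇔ C ∨ B   [simplify]

C ∨ B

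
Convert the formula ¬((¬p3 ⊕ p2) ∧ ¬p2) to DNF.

¬((¬p3 ⊕ p2) ∧ ¬p2)
≡ ¬(((¬p3 ∧ ¬p2) ∨ (¬¬p3 ∧ p2)) ∧ ¬p2)   (expand ⊕)
≡ ¬((¬p3 ∧ ¬p2) ∨ (¬¬p3 ∧ p2)) ∨ ¬¬p2   (De Morgan)
≡ (¬(¬p3 ∧ ¬p2) ∧ ¬(¬¬p3 ∧ p2)) ∨ ¬¬p2   (De Morgan)
≡ ((¬¬p3 ∨ ¬¬p2) ∧ ¬(¬¬p3 ∧ p2)) ∨ ¬¬p2   (De Morgan)
≡ ((p3 ∨ ¬¬p2) ∧ ¬(¬¬p3 ∧ p2)) ∨ ¬¬p2   (double negation)
≡ ((p3 ∨ p2) ∧ ¬(¬¬p3 ∧ p2)) ∨ ¬¬p2   (double negation)
≡ ((p3 ∨ p2) ∧ (¬¬¬p3 ∨ ¬p2)) ∨ ¬¬p2   (De Morgan)
≡ ((p3 ∨ p2) ∧ (¬p3 ∨ ¬p2)) ∨ ¬¬p2   (double negation)
≡ ((p3 ∨ p2) ∧ (¬p3 ∨ ¬p2)) ∨ p2   (double negation)
≡ (p3 ∧ ¬p3) ∨ (p3 ∧ ¬p2) ∨ (p2 ∧ ¬p3) ∨ (p2 ∧ ¬p2) ∨ p2   (distribute ∧ over ∨)
≡ (p3 ∧ ¬p2) ∨ p2   (simplify)

(p3 ∧ ¬p2) ∨ p2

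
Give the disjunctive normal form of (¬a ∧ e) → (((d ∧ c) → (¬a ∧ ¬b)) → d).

(¬a ∧ e) → (((d ∧ c) → (¬a ∧ ¬b)) → d)
≡ ¬(¬a ∧ e) ∨ (((d ∧ c) → (¬a ∧ ¬b)) → d)   [eliminate →]
≡ ¬(¬a ∧ e) ∨ ¬((d ∧ c) → (¬a ∧ ¬b)) ∨ d   [eliminate →]
≡ ¬(¬a ∧ e) ∨ ¬(¬(d ∧ c) ∨ (¬a ∧ ¬b)) ∨ d   [eliminate →]
≡ ¬¬a ∨ ¬e ∨ ¬(¬(d ∧ c) ∨ (¬a ∧ ¬b)) ∨ d   [De Morgan]
≡ a ∨ ¬e ∨ ¬(¬(d ∧ c) ∨ (¬a ∧ ¬b)) ∨ d   [double negation]
≡ a ∨ ¬e ∨ (¬¬(d ∧ c) ∧ ¬(¬a ∧ ¬b)) ∨ d   [De Morgan]
≡ a ∨ ¬e ∨ (d ∧ c ∧ ¬(¬a ∧ ¬b)) ∨ d   [double negation]
≡ a ∨ ¬e ∨ (d ∧ c ∧ (¬¬a ∨ ¬¬b)) ∨ d   [De Morgan]
≡ a ∨ ¬e ∨ (d ∧ c ∧ (a ∨ ¬¬b)) ∨ d   [double negation]
≡ a ∨ ¬e ∨ (d ∧ c ∧ (a ∨ b)) ∨ d   [double negation]
≡ a ∨ ¬e ∨ (d ∧ c ∧ a) ∨ (d ∧ c ∧ b) ∨ d   [distribute ∧ over ∨]
≡ a ∨ ¬e ∨ d   [simplify]

a ∨ ¬e ∨ d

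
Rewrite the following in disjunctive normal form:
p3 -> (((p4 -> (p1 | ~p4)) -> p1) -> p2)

p3 -> (((p4 -> (p1 | ~p4)) -> p1) -> p2)
= ~p3 | (((p4 -> (p1 | ~p4)) -> p1) -> p2)   (eliminate ->)
= ~p3 | ~((p4 -> (p1 | ~p4)) -> p1) | p2   (eliminate ->)
= ~p3 | ~(~(p4 -> (p1 | ~p4)) | p1) | p2   (eliminate ->)
= ~p3 | ~(~(~p4 | p1 | ~p4) | p1) | p2   (eliminate ->)
= ~p3 | (~~(~p4 | p1 | ~p4) & ~p1) | p2   (De Morgan)
= ~p3 | ((~p4 | p1 | ~p4) & ~p1) | p2   (double negation)
= ~p3 | (~p4 & ~p1) | (p1 & ~p1) | (~p4 & ~p1) | p2   (distribute & over |)
= ~p3 | (~p4 & ~p1) | p2   (simplify)

~p3 | (~p4 & ~p1) | p2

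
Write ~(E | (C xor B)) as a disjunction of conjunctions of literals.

~(E | (C xor B))
≡ ~(E | (C & ~B) | (~C & B))   [expand xor]
≡ ~E & ~(C & ~B) & ~(~C & B)   [De Morgan]
≡ ~E & (~C | ~~B) & ~(~C & B)   [De Morgan]
≡ ~E & (~C | B) & ~(~C & B)   [double negation]
≡ ~E & (~C | B) & (~~C | ~B)   [De Morgan]
≡ ~E & (~C | B) & (C | ~B)   [double negation]
≡ (~E & ~C & C) | (~E & ~C & ~B) | (~E & B & C) | (~E & B & ~B)   [distribute & over |]
≡ (~E & ~C & ~B) | (~E & B & C)   [simplify]

(~E & ~C & ~B) | (~E & B & C)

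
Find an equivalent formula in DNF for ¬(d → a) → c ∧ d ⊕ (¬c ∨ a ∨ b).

¬d ∨ a ∨ c ∧ d ∧ ¬a ∧ ¬b ∨ ¬c

¬(d → a) → c ∧ d ⊕ (¬c ∨ a ∨ b)
⇔ ¬¬(d → a) ∨ (c ∧ d ⊕ (¬c ∨ a ∨ b))   (eliminate →)
⇔ ¬¬(¬d ∨ a) ∨ (c ∧ d ⊕ (¬c ∨ a ∨ b))   (eliminate →)
⇔ ¬¬(¬d ∨ a) ∨ c ∧ d ∧ ¬(¬c ∨ a ∨ b) ∨ ¬(c ∧ d) ∧ (¬c ∨ a ∨ b)   (expand ⊕)
⇔ ¬d ∨ a ∨ c ∧ d ∧ ¬(¬c ∨ a ∨ b) ∨ ¬(c ∧ d) ∧ (¬c ∨ a ∨ b)   (double negation)
⇔ ¬d ∨ a ∨ c ∧ d ∧ ¬¬c ∧ ¬a ∧ ¬b ∨ ¬(c ∧ d) ∧ (¬c ∨ a ∨ b)   (De Morgan)
⇔ ¬d ∨ a ∨ c ∧ d ∧ c ∧ ¬a ∧ ¬b ∨ ¬(c ∧ d) ∧ (¬c ∨ a ∨ b)   (double negation)
⇔ ¬d ∨ a ∨ c ∧ d ∧ c ∧ ¬a ∧ ¬b ∨ (¬c ∨ ¬d) ∧ (¬c ∨ a ∨ b)   (De Morgan)
⇔ ¬d ∨ a ∨ c ∧ d ∧ c ∧ ¬a ∧ ¬b ∨ ¬c ∧ ¬c ∨ ¬c ∧ a ∨ ¬c ∧ b ∨ ¬d ∧ ¬c ∨ ¬d ∧ a ∨ ¬d ∧ b   (distribute ∧ over ∨)
⇔ ¬d ∨ a ∨ c ∧ d ∧ ¬a ∧ ¬b ∨ ¬c   (simplify)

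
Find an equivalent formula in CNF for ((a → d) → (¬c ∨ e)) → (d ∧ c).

(¬a ∨ d) ∧ c ∧ (¬e ∨ d)

((a → d) → (¬c ∨ e)) → (d ∧ c)
≡ ¬((a → d) → (¬c ∨ e)) ∨ (d ∧ c)   — eliminate →
≡ ¬(¬(a → d) ∨ ¬c ∨ e) ∨ (d ∧ c)   — eliminate →
≡ ¬(¬(¬a ∨ d) ∨ ¬c ∨ e) ∨ (d ∧ c)   — eliminate →
≡ (¬¬(¬a ∨ d) ∧ ¬¬c ∧ ¬e) ∨ (d ∧ c)   — De Morgan
≡ ((¬a ∨ d) ∧ ¬¬c ∧ ¬e) ∨ (d ∧ c)   — double negation
≡ ((¬a ∨ d) ∧ c ∧ ¬e) ∨ (d ∧ c)   — double negation
≡ (¬a ∨ d ∨ d) ∧ (¬a ∨ d ∨ c) ∧ (c ∨ d) ∧ (c ∨ c) ∧ (¬e ∨ d) ∧ (¬e ∨ c)   — distribute ∨ over ∧
≡ (¬a ∨ d) ∧ c ∧ (¬e ∨ d)   — simplify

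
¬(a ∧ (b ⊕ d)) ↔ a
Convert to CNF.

a ∧ (¬a ∨ ¬b ∨ d) ∧ (¬a ∨ ¬d ∨ b)

¬(a ∧ (b ⊕ d)) ↔ a
= (¬(a ∧ (b ⊕ d)) → a) ∧ (a → ¬(a ∧ (b ⊕ d)))
= (¬¬(a ∧ (b ⊕ d)) ∨ a) ∧ (a → ¬(a ∧ (b ⊕ d)))
= (¬¬(a ∧ (b ∨ d) ∧ ¬(b ∧ d)) ∨ a) ∧ (a → ¬(a ∧ (b ⊕ d)))
= (¬¬(a ∧ (b ∨ d) ∧ ¬(b ∧ d)) ∨ a) ∧ (¬a ∨ ¬(a ∧ (b ⊕ d)))
= (¬¬(a ∧ (b ∨ d) ∧ ¬(b ∧ d)) ∨ a) ∧ (¬a ∨ ¬(a ∧ (b ∨ d) ∧ ¬(b ∧ d)))
= ((a ∧ (b ∨ d) ∧ ¬(b ∧ d)) ∨ a) ∧ (¬a ∨ ¬(a ∧ (b ∨ d) ∧ ¬(b ∧ d)))
= ((a ∧ (b ∨ d) ∧ (¬b ∨ ¬d)) ∨ a) ∧ (¬a ∨ ¬(a ∧ (b ∨ d) ∧ ¬(b ∧ d)))
= ((a ∧ (b ∨ d) ∧ (¬b ∨ ¬d)) ∨ a) ∧ (¬a ∨ ¬a ∨ ¬(b ∨ d) ∨ ¬¬(b ∧ d))
= ((a ∧ (b ∨ d) ∧ (¬b ∨ ¬d)) ∨ a) ∧ (¬a ∨ ¬a ∨ (¬b ∧ ¬d) ∨ ¬¬(b ∧ d))
= ((a ∧ (b ∨ d) ∧ (¬b ∨ ¬d)) ∨ a) ∧ (¬a ∨ ¬a ∨ (¬b ∧ ¬d) ∨ (b ∧ d))
= (a ∨ a) ∧ (b ∨ d ∨ a) ∧ (¬b ∨ ¬d ∨ a) ∧ (¬a ∨ ¬a ∨ ¬b ∨ b) ∧ (¬a ∨ ¬a ∨ ¬b ∨ d) ∧ (¬a ∨ ¬a ∨ ¬d ∨ b) ∧ (¬a ∨ ¬a ∨ ¬d ∨ d)
= a ∧ (¬a ∨ ¬b ∨ d) ∧ (¬a ∨ ¬d ∨ b)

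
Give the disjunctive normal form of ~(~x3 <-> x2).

(~x3 & ~x2) | (x2 & x3)

~(~x3 <-> x2)
≡ ~((~x3 -> x2) & (x2 -> ~x3))
≡ ~((~~x3 | x2) & (x2 -> ~x3))
≡ ~((~~x3 | x2) & (~x2 | ~x3))
≡ ~(~~x3 | x2) | ~(~x2 | ~x3)
≡ (~~~x3 & ~x2) | ~(~x2 | ~x3)
≡ (~x3 & ~x2) | ~(~x2 | ~x3)
≡ (~x3 & ~x2) | (~~x2 & ~~x3)
≡ (~x3 & ~x2) | (x2 & ~~x3)
≡ (~x3 & ~x2) | (x2 & x3)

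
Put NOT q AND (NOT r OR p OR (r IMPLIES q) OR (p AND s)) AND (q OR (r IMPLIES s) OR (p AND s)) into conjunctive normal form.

NOT q AND (NOT r OR p OR q) AND (q OR NOT r OR s)

NOT q AND (NOT r OR p OR (r IMPLIES q) OR (p AND s)) AND (q OR (r IMPLIES s) OR (p AND s))
≡ NOT q AND (NOT r OR p OR NOT r OR q OR (p AND s)) AND (q OR (r IMPLIES s) OR (p AND s))
≡ NOT q AND (NOT r OR p OR NOT r OR q OR (p AND s)) AND (q OR NOT r OR s OR (p AND s))
≡ NOT q AND (NOT r OR p OR NOT r OR q OR p) AND (NOT r OR p OR NOT r OR q OR s) AND (q OR NOT r OR s OR p) AND (q OR NOT r OR s OR s)
≡ NOT q AND (NOT r OR p OR q) AND (q OR NOT r OR s)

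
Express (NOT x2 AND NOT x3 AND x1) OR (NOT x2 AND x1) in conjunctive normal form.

(NOT x2 AND NOT x3 AND x1) OR (NOT x2 AND x1)
⇔ (NOT x2 OR NOT x2) AND (NOT x2 OR x1) AND (NOT x3 OR NOT x2) AND (NOT x3 OR x1) AND (x1 OR NOT x2) AND (x1 OR x1)   (distribute OR over AND)
⇔ NOT x2 AND x1   (simplify)

NOT x2 AND x1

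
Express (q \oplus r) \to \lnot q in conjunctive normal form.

(q \oplus r) \to \lnot q
= \lnot (q \oplus r) \lor \lnot q
= \lnot ((q \lor r) \land \lnot (q \land r)) \lor \lnot q
= \lnot (q \lor r) \lor \lnot \lnot (q \land r) \lor \lnot q
= (\lnot q \land \lnot r) \lor \lnot \lnot (q \land r) \lor \lnot q
= (\lnot q \land \lnot r) \lor (q \land r) \lor \lnot q
= (\lnot q \lor q \lor \lnot q) \land (\lnot q \lor r \lor \lnot q) \land (\lnot r \lor q \lor \lnot q) \land (\lnot r \lor r \lor \lnot q)
= \lnot q \lor r

\lnot q \lor r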